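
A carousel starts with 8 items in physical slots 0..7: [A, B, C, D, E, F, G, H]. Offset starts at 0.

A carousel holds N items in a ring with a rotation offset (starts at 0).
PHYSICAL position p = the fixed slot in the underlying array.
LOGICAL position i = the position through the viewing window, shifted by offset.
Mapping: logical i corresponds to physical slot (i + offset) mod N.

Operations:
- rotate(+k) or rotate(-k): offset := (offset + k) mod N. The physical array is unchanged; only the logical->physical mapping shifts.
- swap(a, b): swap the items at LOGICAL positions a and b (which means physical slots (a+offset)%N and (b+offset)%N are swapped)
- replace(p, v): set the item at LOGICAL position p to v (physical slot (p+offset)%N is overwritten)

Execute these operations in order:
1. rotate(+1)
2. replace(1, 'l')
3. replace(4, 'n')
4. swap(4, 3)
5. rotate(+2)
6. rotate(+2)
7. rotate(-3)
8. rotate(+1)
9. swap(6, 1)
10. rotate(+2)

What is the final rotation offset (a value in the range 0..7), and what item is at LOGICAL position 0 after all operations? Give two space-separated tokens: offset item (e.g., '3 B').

Answer: 5 E

Derivation:
After op 1 (rotate(+1)): offset=1, physical=[A,B,C,D,E,F,G,H], logical=[B,C,D,E,F,G,H,A]
After op 2 (replace(1, 'l')): offset=1, physical=[A,B,l,D,E,F,G,H], logical=[B,l,D,E,F,G,H,A]
After op 3 (replace(4, 'n')): offset=1, physical=[A,B,l,D,E,n,G,H], logical=[B,l,D,E,n,G,H,A]
After op 4 (swap(4, 3)): offset=1, physical=[A,B,l,D,n,E,G,H], logical=[B,l,D,n,E,G,H,A]
After op 5 (rotate(+2)): offset=3, physical=[A,B,l,D,n,E,G,H], logical=[D,n,E,G,H,A,B,l]
After op 6 (rotate(+2)): offset=5, physical=[A,B,l,D,n,E,G,H], logical=[E,G,H,A,B,l,D,n]
After op 7 (rotate(-3)): offset=2, physical=[A,B,l,D,n,E,G,H], logical=[l,D,n,E,G,H,A,B]
After op 8 (rotate(+1)): offset=3, physical=[A,B,l,D,n,E,G,H], logical=[D,n,E,G,H,A,B,l]
After op 9 (swap(6, 1)): offset=3, physical=[A,n,l,D,B,E,G,H], logical=[D,B,E,G,H,A,n,l]
After op 10 (rotate(+2)): offset=5, physical=[A,n,l,D,B,E,G,H], logical=[E,G,H,A,n,l,D,B]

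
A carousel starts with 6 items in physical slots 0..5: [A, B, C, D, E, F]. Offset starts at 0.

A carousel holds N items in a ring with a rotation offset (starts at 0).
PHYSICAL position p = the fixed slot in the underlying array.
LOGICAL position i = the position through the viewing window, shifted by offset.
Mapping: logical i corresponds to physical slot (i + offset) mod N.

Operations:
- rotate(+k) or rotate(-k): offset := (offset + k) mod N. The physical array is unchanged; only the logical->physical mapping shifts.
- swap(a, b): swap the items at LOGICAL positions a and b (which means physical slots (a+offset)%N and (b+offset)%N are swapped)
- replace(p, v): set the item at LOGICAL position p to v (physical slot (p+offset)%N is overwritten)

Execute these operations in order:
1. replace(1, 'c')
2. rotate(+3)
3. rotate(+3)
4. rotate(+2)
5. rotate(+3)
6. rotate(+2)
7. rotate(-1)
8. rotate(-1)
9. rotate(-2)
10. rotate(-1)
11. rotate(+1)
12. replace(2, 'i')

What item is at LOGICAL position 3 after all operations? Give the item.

Answer: A

Derivation:
After op 1 (replace(1, 'c')): offset=0, physical=[A,c,C,D,E,F], logical=[A,c,C,D,E,F]
After op 2 (rotate(+3)): offset=3, physical=[A,c,C,D,E,F], logical=[D,E,F,A,c,C]
After op 3 (rotate(+3)): offset=0, physical=[A,c,C,D,E,F], logical=[A,c,C,D,E,F]
After op 4 (rotate(+2)): offset=2, physical=[A,c,C,D,E,F], logical=[C,D,E,F,A,c]
After op 5 (rotate(+3)): offset=5, physical=[A,c,C,D,E,F], logical=[F,A,c,C,D,E]
After op 6 (rotate(+2)): offset=1, physical=[A,c,C,D,E,F], logical=[c,C,D,E,F,A]
After op 7 (rotate(-1)): offset=0, physical=[A,c,C,D,E,F], logical=[A,c,C,D,E,F]
After op 8 (rotate(-1)): offset=5, physical=[A,c,C,D,E,F], logical=[F,A,c,C,D,E]
After op 9 (rotate(-2)): offset=3, physical=[A,c,C,D,E,F], logical=[D,E,F,A,c,C]
After op 10 (rotate(-1)): offset=2, physical=[A,c,C,D,E,F], logical=[C,D,E,F,A,c]
After op 11 (rotate(+1)): offset=3, physical=[A,c,C,D,E,F], logical=[D,E,F,A,c,C]
After op 12 (replace(2, 'i')): offset=3, physical=[A,c,C,D,E,i], logical=[D,E,i,A,c,C]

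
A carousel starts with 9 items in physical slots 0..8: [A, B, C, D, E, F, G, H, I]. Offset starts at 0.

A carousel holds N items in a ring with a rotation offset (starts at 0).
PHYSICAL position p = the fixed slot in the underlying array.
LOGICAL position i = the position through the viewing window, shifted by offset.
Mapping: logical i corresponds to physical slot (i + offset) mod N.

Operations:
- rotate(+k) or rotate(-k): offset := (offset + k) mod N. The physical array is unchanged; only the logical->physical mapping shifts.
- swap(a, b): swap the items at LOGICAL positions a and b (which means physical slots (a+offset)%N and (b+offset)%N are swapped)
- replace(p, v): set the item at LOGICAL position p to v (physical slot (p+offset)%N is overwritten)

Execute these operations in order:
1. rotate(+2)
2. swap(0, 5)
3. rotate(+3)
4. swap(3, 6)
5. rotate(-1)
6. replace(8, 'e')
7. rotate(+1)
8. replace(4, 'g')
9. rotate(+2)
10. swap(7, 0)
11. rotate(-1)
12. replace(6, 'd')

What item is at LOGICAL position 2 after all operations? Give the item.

Answer: H

Derivation:
After op 1 (rotate(+2)): offset=2, physical=[A,B,C,D,E,F,G,H,I], logical=[C,D,E,F,G,H,I,A,B]
After op 2 (swap(0, 5)): offset=2, physical=[A,B,H,D,E,F,G,C,I], logical=[H,D,E,F,G,C,I,A,B]
After op 3 (rotate(+3)): offset=5, physical=[A,B,H,D,E,F,G,C,I], logical=[F,G,C,I,A,B,H,D,E]
After op 4 (swap(3, 6)): offset=5, physical=[A,B,I,D,E,F,G,C,H], logical=[F,G,C,H,A,B,I,D,E]
After op 5 (rotate(-1)): offset=4, physical=[A,B,I,D,E,F,G,C,H], logical=[E,F,G,C,H,A,B,I,D]
After op 6 (replace(8, 'e')): offset=4, physical=[A,B,I,e,E,F,G,C,H], logical=[E,F,G,C,H,A,B,I,e]
After op 7 (rotate(+1)): offset=5, physical=[A,B,I,e,E,F,G,C,H], logical=[F,G,C,H,A,B,I,e,E]
After op 8 (replace(4, 'g')): offset=5, physical=[g,B,I,e,E,F,G,C,H], logical=[F,G,C,H,g,B,I,e,E]
After op 9 (rotate(+2)): offset=7, physical=[g,B,I,e,E,F,G,C,H], logical=[C,H,g,B,I,e,E,F,G]
After op 10 (swap(7, 0)): offset=7, physical=[g,B,I,e,E,C,G,F,H], logical=[F,H,g,B,I,e,E,C,G]
After op 11 (rotate(-1)): offset=6, physical=[g,B,I,e,E,C,G,F,H], logical=[G,F,H,g,B,I,e,E,C]
After op 12 (replace(6, 'd')): offset=6, physical=[g,B,I,d,E,C,G,F,H], logical=[G,F,H,g,B,I,d,E,C]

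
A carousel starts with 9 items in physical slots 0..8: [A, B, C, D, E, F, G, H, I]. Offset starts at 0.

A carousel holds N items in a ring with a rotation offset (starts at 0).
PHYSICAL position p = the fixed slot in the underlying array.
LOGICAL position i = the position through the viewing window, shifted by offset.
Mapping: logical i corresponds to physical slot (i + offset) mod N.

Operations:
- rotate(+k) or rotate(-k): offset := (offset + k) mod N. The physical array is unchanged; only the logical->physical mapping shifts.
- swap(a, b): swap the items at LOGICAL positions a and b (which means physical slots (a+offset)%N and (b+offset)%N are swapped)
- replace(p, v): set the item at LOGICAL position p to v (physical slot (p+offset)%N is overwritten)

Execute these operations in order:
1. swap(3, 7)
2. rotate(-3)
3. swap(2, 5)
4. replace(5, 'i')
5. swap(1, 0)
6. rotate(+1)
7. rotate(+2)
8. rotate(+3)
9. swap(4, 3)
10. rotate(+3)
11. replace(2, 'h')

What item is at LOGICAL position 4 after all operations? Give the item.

After op 1 (swap(3, 7)): offset=0, physical=[A,B,C,H,E,F,G,D,I], logical=[A,B,C,H,E,F,G,D,I]
After op 2 (rotate(-3)): offset=6, physical=[A,B,C,H,E,F,G,D,I], logical=[G,D,I,A,B,C,H,E,F]
After op 3 (swap(2, 5)): offset=6, physical=[A,B,I,H,E,F,G,D,C], logical=[G,D,C,A,B,I,H,E,F]
After op 4 (replace(5, 'i')): offset=6, physical=[A,B,i,H,E,F,G,D,C], logical=[G,D,C,A,B,i,H,E,F]
After op 5 (swap(1, 0)): offset=6, physical=[A,B,i,H,E,F,D,G,C], logical=[D,G,C,A,B,i,H,E,F]
After op 6 (rotate(+1)): offset=7, physical=[A,B,i,H,E,F,D,G,C], logical=[G,C,A,B,i,H,E,F,D]
After op 7 (rotate(+2)): offset=0, physical=[A,B,i,H,E,F,D,G,C], logical=[A,B,i,H,E,F,D,G,C]
After op 8 (rotate(+3)): offset=3, physical=[A,B,i,H,E,F,D,G,C], logical=[H,E,F,D,G,C,A,B,i]
After op 9 (swap(4, 3)): offset=3, physical=[A,B,i,H,E,F,G,D,C], logical=[H,E,F,G,D,C,A,B,i]
After op 10 (rotate(+3)): offset=6, physical=[A,B,i,H,E,F,G,D,C], logical=[G,D,C,A,B,i,H,E,F]
After op 11 (replace(2, 'h')): offset=6, physical=[A,B,i,H,E,F,G,D,h], logical=[G,D,h,A,B,i,H,E,F]

Answer: B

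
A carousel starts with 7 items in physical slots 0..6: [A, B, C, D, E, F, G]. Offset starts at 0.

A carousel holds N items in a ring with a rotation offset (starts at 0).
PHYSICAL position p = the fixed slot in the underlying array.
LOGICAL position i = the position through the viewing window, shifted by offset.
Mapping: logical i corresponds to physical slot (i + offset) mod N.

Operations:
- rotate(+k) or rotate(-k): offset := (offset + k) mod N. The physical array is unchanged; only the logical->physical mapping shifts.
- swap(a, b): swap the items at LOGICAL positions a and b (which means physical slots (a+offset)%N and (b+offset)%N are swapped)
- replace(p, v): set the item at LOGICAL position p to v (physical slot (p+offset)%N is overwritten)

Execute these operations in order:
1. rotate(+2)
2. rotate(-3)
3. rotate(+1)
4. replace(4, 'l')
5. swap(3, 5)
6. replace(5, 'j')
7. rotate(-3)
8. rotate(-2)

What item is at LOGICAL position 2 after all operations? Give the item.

After op 1 (rotate(+2)): offset=2, physical=[A,B,C,D,E,F,G], logical=[C,D,E,F,G,A,B]
After op 2 (rotate(-3)): offset=6, physical=[A,B,C,D,E,F,G], logical=[G,A,B,C,D,E,F]
After op 3 (rotate(+1)): offset=0, physical=[A,B,C,D,E,F,G], logical=[A,B,C,D,E,F,G]
After op 4 (replace(4, 'l')): offset=0, physical=[A,B,C,D,l,F,G], logical=[A,B,C,D,l,F,G]
After op 5 (swap(3, 5)): offset=0, physical=[A,B,C,F,l,D,G], logical=[A,B,C,F,l,D,G]
After op 6 (replace(5, 'j')): offset=0, physical=[A,B,C,F,l,j,G], logical=[A,B,C,F,l,j,G]
After op 7 (rotate(-3)): offset=4, physical=[A,B,C,F,l,j,G], logical=[l,j,G,A,B,C,F]
After op 8 (rotate(-2)): offset=2, physical=[A,B,C,F,l,j,G], logical=[C,F,l,j,G,A,B]

Answer: l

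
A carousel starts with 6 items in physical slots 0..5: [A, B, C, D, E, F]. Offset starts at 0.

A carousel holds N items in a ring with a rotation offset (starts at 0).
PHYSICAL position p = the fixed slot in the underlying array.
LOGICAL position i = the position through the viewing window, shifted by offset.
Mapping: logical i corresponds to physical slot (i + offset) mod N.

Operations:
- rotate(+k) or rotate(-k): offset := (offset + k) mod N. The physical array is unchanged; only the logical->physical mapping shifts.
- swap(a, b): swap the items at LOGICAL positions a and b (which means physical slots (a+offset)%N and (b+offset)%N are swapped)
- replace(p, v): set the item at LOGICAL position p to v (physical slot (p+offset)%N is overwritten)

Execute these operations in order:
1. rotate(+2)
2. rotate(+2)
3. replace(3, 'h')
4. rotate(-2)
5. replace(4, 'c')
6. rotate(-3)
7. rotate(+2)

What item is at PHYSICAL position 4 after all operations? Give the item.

After op 1 (rotate(+2)): offset=2, physical=[A,B,C,D,E,F], logical=[C,D,E,F,A,B]
After op 2 (rotate(+2)): offset=4, physical=[A,B,C,D,E,F], logical=[E,F,A,B,C,D]
After op 3 (replace(3, 'h')): offset=4, physical=[A,h,C,D,E,F], logical=[E,F,A,h,C,D]
After op 4 (rotate(-2)): offset=2, physical=[A,h,C,D,E,F], logical=[C,D,E,F,A,h]
After op 5 (replace(4, 'c')): offset=2, physical=[c,h,C,D,E,F], logical=[C,D,E,F,c,h]
After op 6 (rotate(-3)): offset=5, physical=[c,h,C,D,E,F], logical=[F,c,h,C,D,E]
After op 7 (rotate(+2)): offset=1, physical=[c,h,C,D,E,F], logical=[h,C,D,E,F,c]

Answer: E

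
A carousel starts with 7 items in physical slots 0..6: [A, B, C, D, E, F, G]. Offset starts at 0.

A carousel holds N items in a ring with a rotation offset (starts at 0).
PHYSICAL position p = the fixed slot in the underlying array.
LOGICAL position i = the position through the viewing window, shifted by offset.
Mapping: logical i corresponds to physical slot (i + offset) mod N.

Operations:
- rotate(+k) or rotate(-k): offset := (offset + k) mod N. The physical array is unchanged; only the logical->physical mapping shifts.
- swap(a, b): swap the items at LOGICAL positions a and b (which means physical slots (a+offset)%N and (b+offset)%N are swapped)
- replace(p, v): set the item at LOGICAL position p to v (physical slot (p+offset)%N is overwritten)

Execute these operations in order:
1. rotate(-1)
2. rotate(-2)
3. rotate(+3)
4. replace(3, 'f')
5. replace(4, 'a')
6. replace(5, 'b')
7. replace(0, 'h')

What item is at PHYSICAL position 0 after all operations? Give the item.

Answer: h

Derivation:
After op 1 (rotate(-1)): offset=6, physical=[A,B,C,D,E,F,G], logical=[G,A,B,C,D,E,F]
After op 2 (rotate(-2)): offset=4, physical=[A,B,C,D,E,F,G], logical=[E,F,G,A,B,C,D]
After op 3 (rotate(+3)): offset=0, physical=[A,B,C,D,E,F,G], logical=[A,B,C,D,E,F,G]
After op 4 (replace(3, 'f')): offset=0, physical=[A,B,C,f,E,F,G], logical=[A,B,C,f,E,F,G]
After op 5 (replace(4, 'a')): offset=0, physical=[A,B,C,f,a,F,G], logical=[A,B,C,f,a,F,G]
After op 6 (replace(5, 'b')): offset=0, physical=[A,B,C,f,a,b,G], logical=[A,B,C,f,a,b,G]
After op 7 (replace(0, 'h')): offset=0, physical=[h,B,C,f,a,b,G], logical=[h,B,C,f,a,b,G]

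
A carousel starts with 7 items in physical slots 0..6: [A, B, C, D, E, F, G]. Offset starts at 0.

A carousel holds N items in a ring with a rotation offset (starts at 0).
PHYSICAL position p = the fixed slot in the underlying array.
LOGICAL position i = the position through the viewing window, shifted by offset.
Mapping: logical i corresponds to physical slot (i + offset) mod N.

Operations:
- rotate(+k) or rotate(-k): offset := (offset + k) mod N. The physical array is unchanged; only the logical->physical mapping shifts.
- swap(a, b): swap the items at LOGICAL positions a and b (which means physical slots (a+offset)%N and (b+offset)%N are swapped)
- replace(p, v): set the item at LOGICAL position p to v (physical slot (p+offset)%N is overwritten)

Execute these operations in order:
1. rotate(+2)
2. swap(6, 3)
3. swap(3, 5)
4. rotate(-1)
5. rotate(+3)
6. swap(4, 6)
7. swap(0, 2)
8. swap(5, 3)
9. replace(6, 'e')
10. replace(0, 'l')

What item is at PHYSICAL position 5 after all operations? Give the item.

After op 1 (rotate(+2)): offset=2, physical=[A,B,C,D,E,F,G], logical=[C,D,E,F,G,A,B]
After op 2 (swap(6, 3)): offset=2, physical=[A,F,C,D,E,B,G], logical=[C,D,E,B,G,A,F]
After op 3 (swap(3, 5)): offset=2, physical=[B,F,C,D,E,A,G], logical=[C,D,E,A,G,B,F]
After op 4 (rotate(-1)): offset=1, physical=[B,F,C,D,E,A,G], logical=[F,C,D,E,A,G,B]
After op 5 (rotate(+3)): offset=4, physical=[B,F,C,D,E,A,G], logical=[E,A,G,B,F,C,D]
After op 6 (swap(4, 6)): offset=4, physical=[B,D,C,F,E,A,G], logical=[E,A,G,B,D,C,F]
After op 7 (swap(0, 2)): offset=4, physical=[B,D,C,F,G,A,E], logical=[G,A,E,B,D,C,F]
After op 8 (swap(5, 3)): offset=4, physical=[C,D,B,F,G,A,E], logical=[G,A,E,C,D,B,F]
After op 9 (replace(6, 'e')): offset=4, physical=[C,D,B,e,G,A,E], logical=[G,A,E,C,D,B,e]
After op 10 (replace(0, 'l')): offset=4, physical=[C,D,B,e,l,A,E], logical=[l,A,E,C,D,B,e]

Answer: A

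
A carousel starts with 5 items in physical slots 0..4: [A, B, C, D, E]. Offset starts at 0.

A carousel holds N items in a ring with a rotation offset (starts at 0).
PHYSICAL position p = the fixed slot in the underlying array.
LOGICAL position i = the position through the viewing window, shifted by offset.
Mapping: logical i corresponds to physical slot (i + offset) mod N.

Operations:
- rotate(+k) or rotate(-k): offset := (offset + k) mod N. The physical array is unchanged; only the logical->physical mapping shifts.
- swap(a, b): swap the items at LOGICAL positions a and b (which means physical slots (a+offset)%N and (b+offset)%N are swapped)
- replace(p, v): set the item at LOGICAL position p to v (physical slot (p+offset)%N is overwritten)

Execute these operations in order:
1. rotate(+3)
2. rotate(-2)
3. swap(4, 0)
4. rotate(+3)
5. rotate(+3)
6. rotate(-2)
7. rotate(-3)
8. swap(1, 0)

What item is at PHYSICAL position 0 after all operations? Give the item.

Answer: B

Derivation:
After op 1 (rotate(+3)): offset=3, physical=[A,B,C,D,E], logical=[D,E,A,B,C]
After op 2 (rotate(-2)): offset=1, physical=[A,B,C,D,E], logical=[B,C,D,E,A]
After op 3 (swap(4, 0)): offset=1, physical=[B,A,C,D,E], logical=[A,C,D,E,B]
After op 4 (rotate(+3)): offset=4, physical=[B,A,C,D,E], logical=[E,B,A,C,D]
After op 5 (rotate(+3)): offset=2, physical=[B,A,C,D,E], logical=[C,D,E,B,A]
After op 6 (rotate(-2)): offset=0, physical=[B,A,C,D,E], logical=[B,A,C,D,E]
After op 7 (rotate(-3)): offset=2, physical=[B,A,C,D,E], logical=[C,D,E,B,A]
After op 8 (swap(1, 0)): offset=2, physical=[B,A,D,C,E], logical=[D,C,E,B,A]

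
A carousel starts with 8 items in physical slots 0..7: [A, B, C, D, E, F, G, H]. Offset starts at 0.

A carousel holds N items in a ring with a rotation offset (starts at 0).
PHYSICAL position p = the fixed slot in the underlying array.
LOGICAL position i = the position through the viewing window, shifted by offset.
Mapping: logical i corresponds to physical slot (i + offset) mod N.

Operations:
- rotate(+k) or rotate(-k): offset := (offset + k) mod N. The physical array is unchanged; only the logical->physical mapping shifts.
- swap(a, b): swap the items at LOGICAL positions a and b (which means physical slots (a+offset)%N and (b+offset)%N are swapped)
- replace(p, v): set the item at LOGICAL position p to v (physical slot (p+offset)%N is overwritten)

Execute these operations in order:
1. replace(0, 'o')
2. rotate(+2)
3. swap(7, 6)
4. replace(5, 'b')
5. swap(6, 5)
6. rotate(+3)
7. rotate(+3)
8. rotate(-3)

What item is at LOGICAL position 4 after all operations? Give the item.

After op 1 (replace(0, 'o')): offset=0, physical=[o,B,C,D,E,F,G,H], logical=[o,B,C,D,E,F,G,H]
After op 2 (rotate(+2)): offset=2, physical=[o,B,C,D,E,F,G,H], logical=[C,D,E,F,G,H,o,B]
After op 3 (swap(7, 6)): offset=2, physical=[B,o,C,D,E,F,G,H], logical=[C,D,E,F,G,H,B,o]
After op 4 (replace(5, 'b')): offset=2, physical=[B,o,C,D,E,F,G,b], logical=[C,D,E,F,G,b,B,o]
After op 5 (swap(6, 5)): offset=2, physical=[b,o,C,D,E,F,G,B], logical=[C,D,E,F,G,B,b,o]
After op 6 (rotate(+3)): offset=5, physical=[b,o,C,D,E,F,G,B], logical=[F,G,B,b,o,C,D,E]
After op 7 (rotate(+3)): offset=0, physical=[b,o,C,D,E,F,G,B], logical=[b,o,C,D,E,F,G,B]
After op 8 (rotate(-3)): offset=5, physical=[b,o,C,D,E,F,G,B], logical=[F,G,B,b,o,C,D,E]

Answer: o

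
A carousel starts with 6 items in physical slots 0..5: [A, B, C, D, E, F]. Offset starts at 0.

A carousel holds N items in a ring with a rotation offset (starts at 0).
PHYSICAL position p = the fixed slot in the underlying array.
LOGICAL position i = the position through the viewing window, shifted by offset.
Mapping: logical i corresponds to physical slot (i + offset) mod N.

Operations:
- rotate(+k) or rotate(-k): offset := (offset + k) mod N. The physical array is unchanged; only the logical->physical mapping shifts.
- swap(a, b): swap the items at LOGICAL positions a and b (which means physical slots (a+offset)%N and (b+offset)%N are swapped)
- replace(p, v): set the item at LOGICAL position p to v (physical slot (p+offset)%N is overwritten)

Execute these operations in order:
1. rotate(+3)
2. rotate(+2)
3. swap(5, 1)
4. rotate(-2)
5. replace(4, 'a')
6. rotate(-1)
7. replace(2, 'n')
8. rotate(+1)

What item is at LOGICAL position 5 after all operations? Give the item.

Answer: C

Derivation:
After op 1 (rotate(+3)): offset=3, physical=[A,B,C,D,E,F], logical=[D,E,F,A,B,C]
After op 2 (rotate(+2)): offset=5, physical=[A,B,C,D,E,F], logical=[F,A,B,C,D,E]
After op 3 (swap(5, 1)): offset=5, physical=[E,B,C,D,A,F], logical=[F,E,B,C,D,A]
After op 4 (rotate(-2)): offset=3, physical=[E,B,C,D,A,F], logical=[D,A,F,E,B,C]
After op 5 (replace(4, 'a')): offset=3, physical=[E,a,C,D,A,F], logical=[D,A,F,E,a,C]
After op 6 (rotate(-1)): offset=2, physical=[E,a,C,D,A,F], logical=[C,D,A,F,E,a]
After op 7 (replace(2, 'n')): offset=2, physical=[E,a,C,D,n,F], logical=[C,D,n,F,E,a]
After op 8 (rotate(+1)): offset=3, physical=[E,a,C,D,n,F], logical=[D,n,F,E,a,C]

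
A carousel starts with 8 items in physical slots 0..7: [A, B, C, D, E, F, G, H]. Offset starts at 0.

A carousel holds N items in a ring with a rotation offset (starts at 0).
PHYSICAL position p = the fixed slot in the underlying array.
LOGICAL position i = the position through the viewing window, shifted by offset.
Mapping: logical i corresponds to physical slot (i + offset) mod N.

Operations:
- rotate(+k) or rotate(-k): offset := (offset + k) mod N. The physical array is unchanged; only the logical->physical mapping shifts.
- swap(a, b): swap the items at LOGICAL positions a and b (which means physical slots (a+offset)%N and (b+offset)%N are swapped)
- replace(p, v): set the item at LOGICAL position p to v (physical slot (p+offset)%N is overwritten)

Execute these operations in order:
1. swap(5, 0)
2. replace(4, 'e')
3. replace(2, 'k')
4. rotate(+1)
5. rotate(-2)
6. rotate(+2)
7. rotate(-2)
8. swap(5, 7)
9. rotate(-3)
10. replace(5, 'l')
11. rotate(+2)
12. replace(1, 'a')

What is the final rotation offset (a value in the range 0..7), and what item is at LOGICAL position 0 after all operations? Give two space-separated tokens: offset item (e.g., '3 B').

After op 1 (swap(5, 0)): offset=0, physical=[F,B,C,D,E,A,G,H], logical=[F,B,C,D,E,A,G,H]
After op 2 (replace(4, 'e')): offset=0, physical=[F,B,C,D,e,A,G,H], logical=[F,B,C,D,e,A,G,H]
After op 3 (replace(2, 'k')): offset=0, physical=[F,B,k,D,e,A,G,H], logical=[F,B,k,D,e,A,G,H]
After op 4 (rotate(+1)): offset=1, physical=[F,B,k,D,e,A,G,H], logical=[B,k,D,e,A,G,H,F]
After op 5 (rotate(-2)): offset=7, physical=[F,B,k,D,e,A,G,H], logical=[H,F,B,k,D,e,A,G]
After op 6 (rotate(+2)): offset=1, physical=[F,B,k,D,e,A,G,H], logical=[B,k,D,e,A,G,H,F]
After op 7 (rotate(-2)): offset=7, physical=[F,B,k,D,e,A,G,H], logical=[H,F,B,k,D,e,A,G]
After op 8 (swap(5, 7)): offset=7, physical=[F,B,k,D,G,A,e,H], logical=[H,F,B,k,D,G,A,e]
After op 9 (rotate(-3)): offset=4, physical=[F,B,k,D,G,A,e,H], logical=[G,A,e,H,F,B,k,D]
After op 10 (replace(5, 'l')): offset=4, physical=[F,l,k,D,G,A,e,H], logical=[G,A,e,H,F,l,k,D]
After op 11 (rotate(+2)): offset=6, physical=[F,l,k,D,G,A,e,H], logical=[e,H,F,l,k,D,G,A]
After op 12 (replace(1, 'a')): offset=6, physical=[F,l,k,D,G,A,e,a], logical=[e,a,F,l,k,D,G,A]

Answer: 6 e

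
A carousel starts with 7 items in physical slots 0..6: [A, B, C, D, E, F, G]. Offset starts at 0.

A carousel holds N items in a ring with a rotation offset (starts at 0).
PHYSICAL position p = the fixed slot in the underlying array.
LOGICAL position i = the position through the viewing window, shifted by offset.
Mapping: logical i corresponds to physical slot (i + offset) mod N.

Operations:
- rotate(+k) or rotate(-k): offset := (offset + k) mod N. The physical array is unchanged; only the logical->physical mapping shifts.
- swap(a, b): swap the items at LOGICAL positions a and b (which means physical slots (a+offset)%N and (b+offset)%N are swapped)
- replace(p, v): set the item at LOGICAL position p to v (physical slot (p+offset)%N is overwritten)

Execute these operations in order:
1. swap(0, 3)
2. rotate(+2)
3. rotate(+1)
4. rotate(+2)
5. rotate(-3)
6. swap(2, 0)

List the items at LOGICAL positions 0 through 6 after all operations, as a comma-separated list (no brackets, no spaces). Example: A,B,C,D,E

Answer: E,A,C,F,G,D,B

Derivation:
After op 1 (swap(0, 3)): offset=0, physical=[D,B,C,A,E,F,G], logical=[D,B,C,A,E,F,G]
After op 2 (rotate(+2)): offset=2, physical=[D,B,C,A,E,F,G], logical=[C,A,E,F,G,D,B]
After op 3 (rotate(+1)): offset=3, physical=[D,B,C,A,E,F,G], logical=[A,E,F,G,D,B,C]
After op 4 (rotate(+2)): offset=5, physical=[D,B,C,A,E,F,G], logical=[F,G,D,B,C,A,E]
After op 5 (rotate(-3)): offset=2, physical=[D,B,C,A,E,F,G], logical=[C,A,E,F,G,D,B]
After op 6 (swap(2, 0)): offset=2, physical=[D,B,E,A,C,F,G], logical=[E,A,C,F,G,D,B]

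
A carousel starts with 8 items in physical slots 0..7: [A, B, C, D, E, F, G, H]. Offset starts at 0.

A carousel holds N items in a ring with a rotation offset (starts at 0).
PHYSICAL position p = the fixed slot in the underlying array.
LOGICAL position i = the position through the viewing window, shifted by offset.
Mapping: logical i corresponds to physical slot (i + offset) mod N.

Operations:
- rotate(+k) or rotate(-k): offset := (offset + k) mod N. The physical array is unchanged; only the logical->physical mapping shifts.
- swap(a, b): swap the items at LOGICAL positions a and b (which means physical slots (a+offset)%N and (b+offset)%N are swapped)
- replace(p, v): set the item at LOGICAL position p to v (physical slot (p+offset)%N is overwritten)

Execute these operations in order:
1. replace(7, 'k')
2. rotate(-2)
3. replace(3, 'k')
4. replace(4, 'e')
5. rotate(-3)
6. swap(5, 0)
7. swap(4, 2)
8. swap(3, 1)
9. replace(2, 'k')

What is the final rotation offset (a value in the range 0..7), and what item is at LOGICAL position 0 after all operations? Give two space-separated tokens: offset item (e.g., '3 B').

Answer: 3 A

Derivation:
After op 1 (replace(7, 'k')): offset=0, physical=[A,B,C,D,E,F,G,k], logical=[A,B,C,D,E,F,G,k]
After op 2 (rotate(-2)): offset=6, physical=[A,B,C,D,E,F,G,k], logical=[G,k,A,B,C,D,E,F]
After op 3 (replace(3, 'k')): offset=6, physical=[A,k,C,D,E,F,G,k], logical=[G,k,A,k,C,D,E,F]
After op 4 (replace(4, 'e')): offset=6, physical=[A,k,e,D,E,F,G,k], logical=[G,k,A,k,e,D,E,F]
After op 5 (rotate(-3)): offset=3, physical=[A,k,e,D,E,F,G,k], logical=[D,E,F,G,k,A,k,e]
After op 6 (swap(5, 0)): offset=3, physical=[D,k,e,A,E,F,G,k], logical=[A,E,F,G,k,D,k,e]
After op 7 (swap(4, 2)): offset=3, physical=[D,k,e,A,E,k,G,F], logical=[A,E,k,G,F,D,k,e]
After op 8 (swap(3, 1)): offset=3, physical=[D,k,e,A,G,k,E,F], logical=[A,G,k,E,F,D,k,e]
After op 9 (replace(2, 'k')): offset=3, physical=[D,k,e,A,G,k,E,F], logical=[A,G,k,E,F,D,k,e]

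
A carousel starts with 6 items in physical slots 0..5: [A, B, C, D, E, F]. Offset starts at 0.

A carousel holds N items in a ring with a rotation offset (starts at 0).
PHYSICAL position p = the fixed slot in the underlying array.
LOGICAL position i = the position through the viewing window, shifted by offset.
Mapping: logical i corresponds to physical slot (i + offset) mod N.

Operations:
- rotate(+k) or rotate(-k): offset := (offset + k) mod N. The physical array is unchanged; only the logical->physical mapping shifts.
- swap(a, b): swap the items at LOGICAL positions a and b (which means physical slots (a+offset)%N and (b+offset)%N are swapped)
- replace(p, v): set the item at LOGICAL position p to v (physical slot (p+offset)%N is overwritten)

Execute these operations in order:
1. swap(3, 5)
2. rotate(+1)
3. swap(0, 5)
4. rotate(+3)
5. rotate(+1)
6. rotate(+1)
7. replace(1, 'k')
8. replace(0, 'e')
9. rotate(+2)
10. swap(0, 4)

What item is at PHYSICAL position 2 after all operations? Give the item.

After op 1 (swap(3, 5)): offset=0, physical=[A,B,C,F,E,D], logical=[A,B,C,F,E,D]
After op 2 (rotate(+1)): offset=1, physical=[A,B,C,F,E,D], logical=[B,C,F,E,D,A]
After op 3 (swap(0, 5)): offset=1, physical=[B,A,C,F,E,D], logical=[A,C,F,E,D,B]
After op 4 (rotate(+3)): offset=4, physical=[B,A,C,F,E,D], logical=[E,D,B,A,C,F]
After op 5 (rotate(+1)): offset=5, physical=[B,A,C,F,E,D], logical=[D,B,A,C,F,E]
After op 6 (rotate(+1)): offset=0, physical=[B,A,C,F,E,D], logical=[B,A,C,F,E,D]
After op 7 (replace(1, 'k')): offset=0, physical=[B,k,C,F,E,D], logical=[B,k,C,F,E,D]
After op 8 (replace(0, 'e')): offset=0, physical=[e,k,C,F,E,D], logical=[e,k,C,F,E,D]
After op 9 (rotate(+2)): offset=2, physical=[e,k,C,F,E,D], logical=[C,F,E,D,e,k]
After op 10 (swap(0, 4)): offset=2, physical=[C,k,e,F,E,D], logical=[e,F,E,D,C,k]

Answer: e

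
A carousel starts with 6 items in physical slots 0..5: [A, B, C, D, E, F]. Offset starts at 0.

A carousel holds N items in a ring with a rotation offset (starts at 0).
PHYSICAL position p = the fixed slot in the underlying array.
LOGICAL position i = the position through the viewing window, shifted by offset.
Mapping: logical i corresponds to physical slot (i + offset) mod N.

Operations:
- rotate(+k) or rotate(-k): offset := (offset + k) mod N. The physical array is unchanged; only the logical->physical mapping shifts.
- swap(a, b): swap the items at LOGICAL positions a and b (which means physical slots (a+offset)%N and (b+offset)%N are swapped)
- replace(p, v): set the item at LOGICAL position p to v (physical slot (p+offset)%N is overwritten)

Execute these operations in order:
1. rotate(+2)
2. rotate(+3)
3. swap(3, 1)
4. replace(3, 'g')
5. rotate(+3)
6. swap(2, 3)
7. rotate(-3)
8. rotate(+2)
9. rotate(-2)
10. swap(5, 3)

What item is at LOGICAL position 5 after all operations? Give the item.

After op 1 (rotate(+2)): offset=2, physical=[A,B,C,D,E,F], logical=[C,D,E,F,A,B]
After op 2 (rotate(+3)): offset=5, physical=[A,B,C,D,E,F], logical=[F,A,B,C,D,E]
After op 3 (swap(3, 1)): offset=5, physical=[C,B,A,D,E,F], logical=[F,C,B,A,D,E]
After op 4 (replace(3, 'g')): offset=5, physical=[C,B,g,D,E,F], logical=[F,C,B,g,D,E]
After op 5 (rotate(+3)): offset=2, physical=[C,B,g,D,E,F], logical=[g,D,E,F,C,B]
After op 6 (swap(2, 3)): offset=2, physical=[C,B,g,D,F,E], logical=[g,D,F,E,C,B]
After op 7 (rotate(-3)): offset=5, physical=[C,B,g,D,F,E], logical=[E,C,B,g,D,F]
After op 8 (rotate(+2)): offset=1, physical=[C,B,g,D,F,E], logical=[B,g,D,F,E,C]
After op 9 (rotate(-2)): offset=5, physical=[C,B,g,D,F,E], logical=[E,C,B,g,D,F]
After op 10 (swap(5, 3)): offset=5, physical=[C,B,F,D,g,E], logical=[E,C,B,F,D,g]

Answer: g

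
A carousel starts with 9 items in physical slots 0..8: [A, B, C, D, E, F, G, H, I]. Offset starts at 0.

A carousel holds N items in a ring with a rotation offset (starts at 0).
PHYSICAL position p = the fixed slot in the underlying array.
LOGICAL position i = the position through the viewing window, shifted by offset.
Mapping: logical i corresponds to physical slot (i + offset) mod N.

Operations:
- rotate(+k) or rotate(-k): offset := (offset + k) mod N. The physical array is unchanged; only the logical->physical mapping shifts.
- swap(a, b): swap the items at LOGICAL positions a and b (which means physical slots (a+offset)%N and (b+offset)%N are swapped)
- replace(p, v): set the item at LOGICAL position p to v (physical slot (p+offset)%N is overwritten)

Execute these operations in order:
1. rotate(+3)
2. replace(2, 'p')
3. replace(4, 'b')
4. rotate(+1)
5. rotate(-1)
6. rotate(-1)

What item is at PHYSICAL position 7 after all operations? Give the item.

Answer: b

Derivation:
After op 1 (rotate(+3)): offset=3, physical=[A,B,C,D,E,F,G,H,I], logical=[D,E,F,G,H,I,A,B,C]
After op 2 (replace(2, 'p')): offset=3, physical=[A,B,C,D,E,p,G,H,I], logical=[D,E,p,G,H,I,A,B,C]
After op 3 (replace(4, 'b')): offset=3, physical=[A,B,C,D,E,p,G,b,I], logical=[D,E,p,G,b,I,A,B,C]
After op 4 (rotate(+1)): offset=4, physical=[A,B,C,D,E,p,G,b,I], logical=[E,p,G,b,I,A,B,C,D]
After op 5 (rotate(-1)): offset=3, physical=[A,B,C,D,E,p,G,b,I], logical=[D,E,p,G,b,I,A,B,C]
After op 6 (rotate(-1)): offset=2, physical=[A,B,C,D,E,p,G,b,I], logical=[C,D,E,p,G,b,I,A,B]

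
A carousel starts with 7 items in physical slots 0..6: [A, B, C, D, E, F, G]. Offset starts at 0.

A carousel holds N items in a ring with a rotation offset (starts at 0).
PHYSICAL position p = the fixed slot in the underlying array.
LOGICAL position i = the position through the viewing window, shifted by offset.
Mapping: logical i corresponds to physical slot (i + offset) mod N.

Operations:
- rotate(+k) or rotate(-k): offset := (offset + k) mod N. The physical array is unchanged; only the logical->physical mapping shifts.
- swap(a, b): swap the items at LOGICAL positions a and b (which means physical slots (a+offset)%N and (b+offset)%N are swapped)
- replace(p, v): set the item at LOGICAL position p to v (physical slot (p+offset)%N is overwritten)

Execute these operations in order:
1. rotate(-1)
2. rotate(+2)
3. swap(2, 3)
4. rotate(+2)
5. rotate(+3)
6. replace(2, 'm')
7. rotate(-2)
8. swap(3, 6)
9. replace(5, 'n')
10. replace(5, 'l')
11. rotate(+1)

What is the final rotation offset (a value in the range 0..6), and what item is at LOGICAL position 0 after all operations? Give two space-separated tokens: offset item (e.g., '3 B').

Answer: 5 F

Derivation:
After op 1 (rotate(-1)): offset=6, physical=[A,B,C,D,E,F,G], logical=[G,A,B,C,D,E,F]
After op 2 (rotate(+2)): offset=1, physical=[A,B,C,D,E,F,G], logical=[B,C,D,E,F,G,A]
After op 3 (swap(2, 3)): offset=1, physical=[A,B,C,E,D,F,G], logical=[B,C,E,D,F,G,A]
After op 4 (rotate(+2)): offset=3, physical=[A,B,C,E,D,F,G], logical=[E,D,F,G,A,B,C]
After op 5 (rotate(+3)): offset=6, physical=[A,B,C,E,D,F,G], logical=[G,A,B,C,E,D,F]
After op 6 (replace(2, 'm')): offset=6, physical=[A,m,C,E,D,F,G], logical=[G,A,m,C,E,D,F]
After op 7 (rotate(-2)): offset=4, physical=[A,m,C,E,D,F,G], logical=[D,F,G,A,m,C,E]
After op 8 (swap(3, 6)): offset=4, physical=[E,m,C,A,D,F,G], logical=[D,F,G,E,m,C,A]
After op 9 (replace(5, 'n')): offset=4, physical=[E,m,n,A,D,F,G], logical=[D,F,G,E,m,n,A]
After op 10 (replace(5, 'l')): offset=4, physical=[E,m,l,A,D,F,G], logical=[D,F,G,E,m,l,A]
After op 11 (rotate(+1)): offset=5, physical=[E,m,l,A,D,F,G], logical=[F,G,E,m,l,A,D]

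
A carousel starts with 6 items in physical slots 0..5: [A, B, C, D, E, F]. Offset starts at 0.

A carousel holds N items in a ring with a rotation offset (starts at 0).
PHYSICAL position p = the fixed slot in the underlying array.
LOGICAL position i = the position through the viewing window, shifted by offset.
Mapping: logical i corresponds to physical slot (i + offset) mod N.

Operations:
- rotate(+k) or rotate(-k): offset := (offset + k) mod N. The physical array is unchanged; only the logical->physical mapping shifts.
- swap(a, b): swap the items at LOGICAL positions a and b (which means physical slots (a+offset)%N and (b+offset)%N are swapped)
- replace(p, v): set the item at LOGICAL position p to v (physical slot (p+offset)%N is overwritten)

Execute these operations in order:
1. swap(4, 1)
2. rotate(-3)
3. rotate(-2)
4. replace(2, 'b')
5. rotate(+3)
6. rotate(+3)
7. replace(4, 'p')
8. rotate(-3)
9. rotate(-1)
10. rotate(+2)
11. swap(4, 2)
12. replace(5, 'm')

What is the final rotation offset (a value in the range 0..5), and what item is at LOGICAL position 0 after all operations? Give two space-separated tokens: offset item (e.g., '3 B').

After op 1 (swap(4, 1)): offset=0, physical=[A,E,C,D,B,F], logical=[A,E,C,D,B,F]
After op 2 (rotate(-3)): offset=3, physical=[A,E,C,D,B,F], logical=[D,B,F,A,E,C]
After op 3 (rotate(-2)): offset=1, physical=[A,E,C,D,B,F], logical=[E,C,D,B,F,A]
After op 4 (replace(2, 'b')): offset=1, physical=[A,E,C,b,B,F], logical=[E,C,b,B,F,A]
After op 5 (rotate(+3)): offset=4, physical=[A,E,C,b,B,F], logical=[B,F,A,E,C,b]
After op 6 (rotate(+3)): offset=1, physical=[A,E,C,b,B,F], logical=[E,C,b,B,F,A]
After op 7 (replace(4, 'p')): offset=1, physical=[A,E,C,b,B,p], logical=[E,C,b,B,p,A]
After op 8 (rotate(-3)): offset=4, physical=[A,E,C,b,B,p], logical=[B,p,A,E,C,b]
After op 9 (rotate(-1)): offset=3, physical=[A,E,C,b,B,p], logical=[b,B,p,A,E,C]
After op 10 (rotate(+2)): offset=5, physical=[A,E,C,b,B,p], logical=[p,A,E,C,b,B]
After op 11 (swap(4, 2)): offset=5, physical=[A,b,C,E,B,p], logical=[p,A,b,C,E,B]
After op 12 (replace(5, 'm')): offset=5, physical=[A,b,C,E,m,p], logical=[p,A,b,C,E,m]

Answer: 5 p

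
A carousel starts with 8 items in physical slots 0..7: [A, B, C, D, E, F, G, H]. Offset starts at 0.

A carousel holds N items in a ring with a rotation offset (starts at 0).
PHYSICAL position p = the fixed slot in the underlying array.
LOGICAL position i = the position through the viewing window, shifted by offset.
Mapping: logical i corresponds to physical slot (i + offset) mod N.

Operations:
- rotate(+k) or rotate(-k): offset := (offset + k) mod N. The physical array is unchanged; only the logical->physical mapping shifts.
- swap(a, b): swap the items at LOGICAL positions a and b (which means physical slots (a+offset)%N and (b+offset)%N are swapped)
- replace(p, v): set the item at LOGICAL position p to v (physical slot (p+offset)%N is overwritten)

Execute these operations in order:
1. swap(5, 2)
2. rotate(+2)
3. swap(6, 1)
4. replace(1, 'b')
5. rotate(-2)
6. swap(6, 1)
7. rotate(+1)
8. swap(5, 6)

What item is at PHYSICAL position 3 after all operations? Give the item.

After op 1 (swap(5, 2)): offset=0, physical=[A,B,F,D,E,C,G,H], logical=[A,B,F,D,E,C,G,H]
After op 2 (rotate(+2)): offset=2, physical=[A,B,F,D,E,C,G,H], logical=[F,D,E,C,G,H,A,B]
After op 3 (swap(6, 1)): offset=2, physical=[D,B,F,A,E,C,G,H], logical=[F,A,E,C,G,H,D,B]
After op 4 (replace(1, 'b')): offset=2, physical=[D,B,F,b,E,C,G,H], logical=[F,b,E,C,G,H,D,B]
After op 5 (rotate(-2)): offset=0, physical=[D,B,F,b,E,C,G,H], logical=[D,B,F,b,E,C,G,H]
After op 6 (swap(6, 1)): offset=0, physical=[D,G,F,b,E,C,B,H], logical=[D,G,F,b,E,C,B,H]
After op 7 (rotate(+1)): offset=1, physical=[D,G,F,b,E,C,B,H], logical=[G,F,b,E,C,B,H,D]
After op 8 (swap(5, 6)): offset=1, physical=[D,G,F,b,E,C,H,B], logical=[G,F,b,E,C,H,B,D]

Answer: b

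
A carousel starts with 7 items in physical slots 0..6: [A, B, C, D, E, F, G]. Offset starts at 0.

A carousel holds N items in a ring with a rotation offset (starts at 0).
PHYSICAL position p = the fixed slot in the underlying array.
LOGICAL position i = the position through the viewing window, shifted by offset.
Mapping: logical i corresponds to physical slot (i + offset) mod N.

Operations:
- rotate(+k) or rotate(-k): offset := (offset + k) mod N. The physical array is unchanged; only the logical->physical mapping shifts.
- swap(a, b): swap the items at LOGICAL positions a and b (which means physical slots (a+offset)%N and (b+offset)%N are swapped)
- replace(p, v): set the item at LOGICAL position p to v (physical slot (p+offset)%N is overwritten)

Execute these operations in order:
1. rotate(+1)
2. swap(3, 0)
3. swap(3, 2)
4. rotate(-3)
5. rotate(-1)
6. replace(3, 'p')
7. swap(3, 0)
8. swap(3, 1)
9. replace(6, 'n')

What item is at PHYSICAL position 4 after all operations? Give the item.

After op 1 (rotate(+1)): offset=1, physical=[A,B,C,D,E,F,G], logical=[B,C,D,E,F,G,A]
After op 2 (swap(3, 0)): offset=1, physical=[A,E,C,D,B,F,G], logical=[E,C,D,B,F,G,A]
After op 3 (swap(3, 2)): offset=1, physical=[A,E,C,B,D,F,G], logical=[E,C,B,D,F,G,A]
After op 4 (rotate(-3)): offset=5, physical=[A,E,C,B,D,F,G], logical=[F,G,A,E,C,B,D]
After op 5 (rotate(-1)): offset=4, physical=[A,E,C,B,D,F,G], logical=[D,F,G,A,E,C,B]
After op 6 (replace(3, 'p')): offset=4, physical=[p,E,C,B,D,F,G], logical=[D,F,G,p,E,C,B]
After op 7 (swap(3, 0)): offset=4, physical=[D,E,C,B,p,F,G], logical=[p,F,G,D,E,C,B]
After op 8 (swap(3, 1)): offset=4, physical=[F,E,C,B,p,D,G], logical=[p,D,G,F,E,C,B]
After op 9 (replace(6, 'n')): offset=4, physical=[F,E,C,n,p,D,G], logical=[p,D,G,F,E,C,n]

Answer: p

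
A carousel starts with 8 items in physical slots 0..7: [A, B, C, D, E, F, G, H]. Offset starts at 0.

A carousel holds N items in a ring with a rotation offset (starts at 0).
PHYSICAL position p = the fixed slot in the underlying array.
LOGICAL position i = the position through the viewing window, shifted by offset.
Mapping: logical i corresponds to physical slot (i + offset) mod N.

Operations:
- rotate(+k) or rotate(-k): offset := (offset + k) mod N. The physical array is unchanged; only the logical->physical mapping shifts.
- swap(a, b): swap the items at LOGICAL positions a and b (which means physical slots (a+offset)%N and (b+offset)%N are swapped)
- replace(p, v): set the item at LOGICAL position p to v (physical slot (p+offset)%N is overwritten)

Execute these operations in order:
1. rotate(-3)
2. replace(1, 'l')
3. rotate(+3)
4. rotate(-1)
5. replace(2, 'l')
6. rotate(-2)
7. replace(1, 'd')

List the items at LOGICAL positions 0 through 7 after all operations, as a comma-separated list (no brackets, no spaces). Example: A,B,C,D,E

After op 1 (rotate(-3)): offset=5, physical=[A,B,C,D,E,F,G,H], logical=[F,G,H,A,B,C,D,E]
After op 2 (replace(1, 'l')): offset=5, physical=[A,B,C,D,E,F,l,H], logical=[F,l,H,A,B,C,D,E]
After op 3 (rotate(+3)): offset=0, physical=[A,B,C,D,E,F,l,H], logical=[A,B,C,D,E,F,l,H]
After op 4 (rotate(-1)): offset=7, physical=[A,B,C,D,E,F,l,H], logical=[H,A,B,C,D,E,F,l]
After op 5 (replace(2, 'l')): offset=7, physical=[A,l,C,D,E,F,l,H], logical=[H,A,l,C,D,E,F,l]
After op 6 (rotate(-2)): offset=5, physical=[A,l,C,D,E,F,l,H], logical=[F,l,H,A,l,C,D,E]
After op 7 (replace(1, 'd')): offset=5, physical=[A,l,C,D,E,F,d,H], logical=[F,d,H,A,l,C,D,E]

Answer: F,d,H,A,l,C,D,E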